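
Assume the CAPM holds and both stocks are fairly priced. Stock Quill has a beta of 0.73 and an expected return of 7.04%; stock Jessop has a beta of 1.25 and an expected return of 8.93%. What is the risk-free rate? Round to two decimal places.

4.39%

Both satisfy E(R) = R_f + β·MRP, so the slope of the SML is
MRP = (8.93% − 7.04%) / (1.25 − 0.73) = 1.89% / 0.52 = 3.6346%
R_f = E(R_Quill) − β_Quill·MRP = 7.04% − 0.73 × 3.6346% = 4.3867%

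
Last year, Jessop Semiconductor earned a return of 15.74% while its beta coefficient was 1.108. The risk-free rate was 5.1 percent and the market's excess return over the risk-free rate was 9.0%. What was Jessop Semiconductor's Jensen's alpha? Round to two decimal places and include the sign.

+0.67%

CAPM benchmark = R_f + β(R_m − R_f) = 5.1% + 1.108 × 9.0% = 15.0720%
α = actual − benchmark = 15.74% − 15.0720% = +0.67%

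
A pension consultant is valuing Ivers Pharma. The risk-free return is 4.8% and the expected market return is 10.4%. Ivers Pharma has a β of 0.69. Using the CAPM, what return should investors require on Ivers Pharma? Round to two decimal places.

8.66%

Market risk premium = E(R_m) − R_f = 10.4% − 4.8% = 5.60%
E(R) = R_f + β × MRP = 4.8% + 0.69 × 5.6% = 8.66%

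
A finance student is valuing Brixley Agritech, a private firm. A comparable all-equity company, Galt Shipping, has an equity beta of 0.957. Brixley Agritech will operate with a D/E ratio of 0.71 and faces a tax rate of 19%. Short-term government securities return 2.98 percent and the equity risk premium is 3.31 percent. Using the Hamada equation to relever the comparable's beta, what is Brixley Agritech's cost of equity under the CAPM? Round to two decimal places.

β_L = β_U × [1 + (1 − t)(D/E)] = 0.957 × [1 + (1 − 0.19) × 0.71]
    = 0.957 × [1 + 0.81 × 0.71] = 0.957 × 1.5751 = 1.5074
E(R) = R_f + β_L × MRP = 2.98% + 1.5074 × 3.31% = 7.97%

7.97%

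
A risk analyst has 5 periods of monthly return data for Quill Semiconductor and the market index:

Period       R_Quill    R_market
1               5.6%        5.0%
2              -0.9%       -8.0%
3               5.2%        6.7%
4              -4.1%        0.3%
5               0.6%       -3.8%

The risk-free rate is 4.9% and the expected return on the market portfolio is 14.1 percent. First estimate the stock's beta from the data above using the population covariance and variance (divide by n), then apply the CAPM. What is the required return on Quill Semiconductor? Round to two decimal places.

Mean R_i = (5.6 − 0.9 + 5.2 − 4.1 + 0.6) / 5 = 1.2800%
Mean R_m = (5.0 − 8.0 + 6.7 + 0.3 − 3.8) / 5 = 0.0400%
Σ(R_i − R̄_i)(R_m − R̄_m) = 66.2740  ⇒  Cov = 66.2740 / 5 = 13.2548
Σ(R_m − R̄_m)² = 148.4120  ⇒  Var(R_m) = 148.4120 / 5 = 29.6824
β = Cov / Var(R_m) = 13.2548 / 29.6824 = 0.4466
MRP = 14.1% − 4.9% = 9.20%
E(R) = R_f + β × MRP = 4.9% + 0.4466 × 9.2% = 9.01%

9.01%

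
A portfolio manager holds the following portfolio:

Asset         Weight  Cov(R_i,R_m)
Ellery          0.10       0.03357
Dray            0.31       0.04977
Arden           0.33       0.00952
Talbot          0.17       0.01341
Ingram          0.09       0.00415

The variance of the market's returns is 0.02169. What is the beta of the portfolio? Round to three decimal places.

1.133

β_Ellery = 0.03357 / 0.02169 = 1.5477
β_Dray = 0.04977 / 0.02169 = 2.2946
β_Arden = 0.00952 / 0.02169 = 0.4389
β_Talbot = 0.01341 / 0.02169 = 0.6183
β_Ingram = 0.00415 / 0.02169 = 0.1913
β_P = Σ w_i β_i = 0.10×1.5477 + 0.31×2.2946 + 0.33×0.4389 + 0.17×0.6183 + 0.09×0.1913 = 1.1333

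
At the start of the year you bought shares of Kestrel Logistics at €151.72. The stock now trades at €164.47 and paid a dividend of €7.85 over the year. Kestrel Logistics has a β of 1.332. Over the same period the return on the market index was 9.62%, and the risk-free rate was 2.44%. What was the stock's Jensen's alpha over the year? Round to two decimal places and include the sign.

Realised HPR = (P1 + D1 − P0) / P0 = (164.47 + 7.85 − 151.72) / 151.72 = 20.60 / 151.72 = 13.5776%
MRP = 9.62% − 2.44% = 7.18%
CAPM required = R_f + β·MRP = 2.44% + 1.332 × 7.18% = 12.00376%
α = realised − required = 13.5776% − 12.00376% = +1.57%

+1.57%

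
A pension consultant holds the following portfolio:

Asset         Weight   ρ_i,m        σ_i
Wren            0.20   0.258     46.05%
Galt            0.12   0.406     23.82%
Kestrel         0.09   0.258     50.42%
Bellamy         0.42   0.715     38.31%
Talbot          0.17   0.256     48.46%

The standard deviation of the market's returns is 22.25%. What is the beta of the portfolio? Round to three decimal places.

β_Wren = 0.258 × 46.05% / 22.25% = 0.5340
β_Galt = 0.406 × 23.82% / 22.25% = 0.4346
β_Kestrel = 0.258 × 50.42% / 22.25% = 0.5846
β_Bellamy = 0.715 × 38.31% / 22.25% = 1.2311
β_Talbot = 0.256 × 48.46% / 22.25% = 0.5576
β_P = Σ w_i β_i = 0.20×0.5340 + 0.12×0.4346 + 0.09×0.5846 + 0.42×1.2311 + 0.17×0.5576 = 0.8234

0.823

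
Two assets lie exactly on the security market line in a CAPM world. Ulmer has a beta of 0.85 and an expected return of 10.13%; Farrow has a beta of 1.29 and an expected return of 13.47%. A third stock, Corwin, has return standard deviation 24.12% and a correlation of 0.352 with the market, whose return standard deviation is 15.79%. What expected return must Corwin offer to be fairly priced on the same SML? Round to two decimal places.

MRP = (13.47% − 10.13%) / (1.29 − 0.85) = 7.5909%
R_f = 10.13% − 0.85 × 7.5909% = 3.6777%
β_Corwin = ρ·σ_i/σ_m = 0.352 × 24.12 / 15.79 = 0.5377
E(R_Corwin) = R_f + β × MRP = 3.6777% + 0.5377 × 7.5909% = 7.76%

7.76%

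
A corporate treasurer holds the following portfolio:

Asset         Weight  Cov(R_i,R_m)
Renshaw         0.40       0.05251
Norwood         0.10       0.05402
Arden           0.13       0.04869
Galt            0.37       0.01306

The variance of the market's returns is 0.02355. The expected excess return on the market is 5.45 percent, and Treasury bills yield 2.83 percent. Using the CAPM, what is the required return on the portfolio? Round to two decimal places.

11.52%

β_Renshaw = 0.05251 / 0.02355 = 2.2297
β_Norwood = 0.05402 / 0.02355 = 2.2938
β_Arden = 0.04869 / 0.02355 = 2.0675
β_Galt = 0.01306 / 0.02355 = 0.5546
β_P = Σ w_i β_i = 0.40×2.2297 + 0.10×2.2938 + 0.13×2.0675 + 0.37×0.5546 = 1.5952
E(R_P) = R_f + β_P × MRP = 2.83% + 1.5952 × 5.45% = 11.52%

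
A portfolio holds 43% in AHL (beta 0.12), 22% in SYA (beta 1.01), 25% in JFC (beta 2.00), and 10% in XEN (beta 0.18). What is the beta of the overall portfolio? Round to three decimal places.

β_P = Σ w_i β_i = 0.43×0.12 + 0.22×1.01 + 0.25×2.00 + 0.10×0.18 = 0.7918

0.792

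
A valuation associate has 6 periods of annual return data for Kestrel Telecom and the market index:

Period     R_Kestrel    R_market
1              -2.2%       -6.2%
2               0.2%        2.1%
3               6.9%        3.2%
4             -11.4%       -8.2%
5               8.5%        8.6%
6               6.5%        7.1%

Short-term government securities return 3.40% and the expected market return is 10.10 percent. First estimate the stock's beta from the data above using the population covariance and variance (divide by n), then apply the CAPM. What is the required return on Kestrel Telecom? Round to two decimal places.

Mean R_i = (-2.2 + 0.2 + 6.9 − 11.4 + 8.5 + 6.5) / 6 = 1.4167%
Mean R_m = (-6.2 + 2.1 + 3.2 − 8.2 + 8.6 + 7.1) / 6 = 1.1000%
Σ(R_i − R̄_i)(R_m − R̄_m) = 239.5200  ⇒  Cov = 239.5200 / 6 = 39.9200
Σ(R_m − R̄_m)² = 237.4400  ⇒  Var(R_m) = 237.4400 / 6 = 39.5733
β = Cov / Var(R_m) = 39.9200 / 39.5733 = 1.0088
MRP = 10.10% − 3.40% = 6.70%
E(R) = R_f + β × MRP = 3.40% + 1.0088 × 6.70% = 10.16%

10.16%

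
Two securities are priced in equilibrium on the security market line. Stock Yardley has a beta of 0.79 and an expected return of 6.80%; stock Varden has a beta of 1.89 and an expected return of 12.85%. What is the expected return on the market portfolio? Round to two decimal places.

Both satisfy E(R) = R_f + β·MRP, so the slope of the SML is
MRP = (12.85% − 6.80%) / (1.89 − 0.79) = 6.05% / 1.10 = 5.5000%
R_f = E(R_Yardley) − β_Yardley·MRP = 6.80% − 0.79 × 5.5000% = 2.4550%
E(R_m) = R_f + MRP = 2.4550% + 5.5000% = 7.96%

7.96%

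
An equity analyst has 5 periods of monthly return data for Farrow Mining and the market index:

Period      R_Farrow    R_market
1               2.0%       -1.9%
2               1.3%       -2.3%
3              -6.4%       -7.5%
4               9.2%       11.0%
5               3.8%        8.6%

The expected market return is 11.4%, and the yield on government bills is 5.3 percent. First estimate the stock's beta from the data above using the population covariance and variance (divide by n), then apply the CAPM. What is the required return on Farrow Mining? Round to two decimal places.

Mean R_i = (2.0 + 1.3 − 6.4 + 9.2 + 3.8) / 5 = 1.9800%
Mean R_m = (-1.9 − 2.3 − 7.5 + 11.0 + 8.6) / 5 = 1.5800%
Σ(R_i − R̄_i)(R_m − R̄_m) = 159.4480  ⇒  Cov = 159.4480 / 5 = 31.8896
Σ(R_m − R̄_m)² = 247.6280  ⇒  Var(R_m) = 247.6280 / 5 = 49.5256
β = Cov / Var(R_m) = 31.8896 / 49.5256 = 0.6439
MRP = 11.4% − 5.3% = 6.10%
E(R) = R_f + β × MRP = 5.3% + 0.6439 × 6.1% = 9.23%

9.23%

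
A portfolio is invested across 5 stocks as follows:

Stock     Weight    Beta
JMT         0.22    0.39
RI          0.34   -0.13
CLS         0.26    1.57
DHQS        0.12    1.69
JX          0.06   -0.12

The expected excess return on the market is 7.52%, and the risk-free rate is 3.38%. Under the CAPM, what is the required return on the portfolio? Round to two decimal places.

β_P = Σ w_i β_i = 0.22×0.39 + 0.34×-0.13 + 0.26×1.57 + 0.12×1.69 + 0.06×-0.12 = 0.6454
E(R_P) = R_f + β_P × MRP = 3.38% + 0.6454 × 7.52% = 8.23%

8.23%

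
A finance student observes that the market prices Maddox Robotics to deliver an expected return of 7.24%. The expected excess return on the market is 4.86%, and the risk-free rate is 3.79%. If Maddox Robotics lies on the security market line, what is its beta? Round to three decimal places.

0.710

β = (E(R) − R_f) / MRP = (7.24% − 3.79%) / 4.86% = 3.45% / 4.86% = 0.710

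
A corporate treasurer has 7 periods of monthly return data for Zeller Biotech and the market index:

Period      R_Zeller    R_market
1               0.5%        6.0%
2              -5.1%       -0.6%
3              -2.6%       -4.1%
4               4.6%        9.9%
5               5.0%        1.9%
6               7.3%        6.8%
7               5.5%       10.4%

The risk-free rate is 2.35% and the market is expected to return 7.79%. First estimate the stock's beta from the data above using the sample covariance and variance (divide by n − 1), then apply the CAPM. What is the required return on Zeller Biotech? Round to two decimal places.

Mean R_i = (0.5 − 5.1 − 2.6 + 4.6 + 5.0 + 7.3 + 5.5) / 7 = 2.1714%
Mean R_m = (6.0 − 0.6 − 4.1 + 9.9 + 1.9 + 6.8 + 10.4) / 7 = 4.3286%
Σ(R_i − R̄_i)(R_m − R̄_m) = 112.8057  ⇒  Cov = 112.8057 / 6 = 18.8010
Σ(R_m − R̄_m)² = 178.0343  ⇒  Var(R_m) = 178.0343 / 6 = 29.6724
β = Cov / Var(R_m) = 18.8010 / 29.6724 = 0.6336
MRP = 7.79% − 2.35% = 5.44%
E(R) = R_f + β × MRP = 2.35% + 0.6336 × 5.44% = 5.80%

5.80%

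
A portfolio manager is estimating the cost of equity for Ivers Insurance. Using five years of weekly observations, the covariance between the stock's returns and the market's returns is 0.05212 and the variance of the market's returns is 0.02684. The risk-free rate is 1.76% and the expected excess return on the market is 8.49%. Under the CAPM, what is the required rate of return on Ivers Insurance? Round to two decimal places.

18.25%

β = Cov(R_i, R_m) / Var(R_m) = 0.05212 / 0.02684 = 1.9419
E(R) = R_f + β × MRP = 1.76% + 1.9419 × 8.49% = 18.25%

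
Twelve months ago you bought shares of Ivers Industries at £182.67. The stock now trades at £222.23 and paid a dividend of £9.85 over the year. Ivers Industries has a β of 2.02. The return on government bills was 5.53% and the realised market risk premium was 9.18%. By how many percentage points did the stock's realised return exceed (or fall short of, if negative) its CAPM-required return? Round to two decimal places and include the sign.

+2.98%

Realised HPR = (P1 + D1 − P0) / P0 = (222.23 + 9.85 − 182.67) / 182.67 = 49.41 / 182.67 = 27.0488%
CAPM required = R_f + β·MRP = 5.53% + 2.02 × 9.18% = 24.0736%
α = realised − required = 27.0488% − 24.0736% = +2.98%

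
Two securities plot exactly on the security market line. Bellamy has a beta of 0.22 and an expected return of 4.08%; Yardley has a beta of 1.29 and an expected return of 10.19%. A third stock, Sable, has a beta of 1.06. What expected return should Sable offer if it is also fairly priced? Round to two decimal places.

MRP (SML slope) = (10.19% − 4.08%) / (1.29 − 0.22) = 6.11% / 1.07 = 5.7103%
R_f (intercept) = 4.08% − 0.22 × 5.7103% = 2.8237%
E(R_Sable) = R_f + β × MRP = 2.8237% + 1.06 × 5.7103% = 8.88%

8.88%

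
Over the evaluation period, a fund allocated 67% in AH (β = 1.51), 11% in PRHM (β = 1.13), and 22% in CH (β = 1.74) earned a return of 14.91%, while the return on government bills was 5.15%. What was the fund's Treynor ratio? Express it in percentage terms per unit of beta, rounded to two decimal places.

β_P = 0.67×1.51 + 0.11×1.13 + 0.22×1.74 = 1.5188
Treynor = (R_P − R_f) / β_P = (14.91% − 5.15%) / 1.5188 = 9.76% / 1.5188 = 6.43%

6.43%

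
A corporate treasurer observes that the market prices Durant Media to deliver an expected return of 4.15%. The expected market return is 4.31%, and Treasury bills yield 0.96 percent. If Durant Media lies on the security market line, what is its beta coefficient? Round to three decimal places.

0.952

MRP = 4.31% − 0.96% = 3.35%
β = (E(R) − R_f) / MRP = (4.15% − 0.96%) / 3.35% = 3.19% / 3.35% = 0.952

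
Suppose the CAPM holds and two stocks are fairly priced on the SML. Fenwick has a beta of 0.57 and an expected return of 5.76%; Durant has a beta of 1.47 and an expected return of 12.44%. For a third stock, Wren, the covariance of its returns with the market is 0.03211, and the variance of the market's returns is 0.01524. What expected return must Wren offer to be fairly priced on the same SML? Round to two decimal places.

17.17%

MRP = (12.44% − 5.76%) / (1.47 − 0.57) = 7.4222%
R_f = 5.76% − 0.57 × 7.4222% = 1.5293%
β_Wren = Cov / Var(R_m) = 0.03211 / 0.01524 = 2.1070
E(R_Wren) = R_f + β × MRP = 1.5293% + 2.1070 × 7.4222% = 17.17%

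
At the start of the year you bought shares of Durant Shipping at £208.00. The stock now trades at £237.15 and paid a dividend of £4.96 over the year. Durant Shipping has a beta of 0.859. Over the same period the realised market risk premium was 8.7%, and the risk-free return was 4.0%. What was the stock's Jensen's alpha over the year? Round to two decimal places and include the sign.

+4.93%

Realised HPR = (P1 + D1 − P0) / P0 = (237.15 + 4.96 − 208.00) / 208.00 = 34.11 / 208.00 = 16.3990%
CAPM required = R_f + β·MRP = 4.0% + 0.859 × 8.7% = 11.4733%
α = realised − required = 16.3990% − 11.4733% = +4.93%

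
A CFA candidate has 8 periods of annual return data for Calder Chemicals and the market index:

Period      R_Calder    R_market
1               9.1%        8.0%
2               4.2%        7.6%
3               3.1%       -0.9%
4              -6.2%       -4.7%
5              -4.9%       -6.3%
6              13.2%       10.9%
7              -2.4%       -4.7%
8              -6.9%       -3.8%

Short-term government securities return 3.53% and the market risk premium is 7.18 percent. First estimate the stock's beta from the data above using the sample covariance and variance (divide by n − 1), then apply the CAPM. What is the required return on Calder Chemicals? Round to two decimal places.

10.74%

Mean R_i = (9.1 + 4.2 + 3.1 − 6.2 − 4.9 + 13.2 − 2.4 − 6.9) / 8 = 1.1500%
Mean R_m = (8.0 + 7.6 − 0.9 − 4.7 − 6.3 + 10.9 − 4.7 − 3.8) / 8 = 0.7625%
Σ(R_i − R̄_i)(R_m − R̄_m) = 336.3050  ⇒  Cov = 336.3050 / 7 = 48.0436
Σ(R_m − R̄_m)² = 335.0388  ⇒  Var(R_m) = 335.0388 / 7 = 47.8627
β = Cov / Var(R_m) = 48.0436 / 47.8627 = 1.0038
E(R) = R_f + β × MRP = 3.53% + 1.0038 × 7.18% = 10.74%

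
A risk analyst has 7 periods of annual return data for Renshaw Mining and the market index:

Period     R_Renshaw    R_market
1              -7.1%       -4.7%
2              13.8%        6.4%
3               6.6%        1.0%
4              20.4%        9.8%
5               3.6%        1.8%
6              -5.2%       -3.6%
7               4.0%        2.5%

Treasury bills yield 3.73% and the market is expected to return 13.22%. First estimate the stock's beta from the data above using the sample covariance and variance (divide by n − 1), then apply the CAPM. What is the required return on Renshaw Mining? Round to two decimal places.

21.51%

Mean R_i = (-7.1 + 13.8 + 6.6 + 20.4 + 3.6 − 5.2 + 4.0) / 7 = 5.1571%
Mean R_m = (-4.7 + 6.4 + 1.0 + 9.8 + 1.8 − 3.6 + 2.5) / 7 = 1.8857%
Σ(R_i − R̄_i)(R_m − R̄_m) = 295.3357  ⇒  Cov = 295.3357 / 6 = 49.2226
Σ(R_m − R̄_m)² = 157.6486  ⇒  Var(R_m) = 157.6486 / 6 = 26.2748
β = Cov / Var(R_m) = 49.2226 / 26.2748 = 1.8734
MRP = 13.22% − 3.73% = 9.49%
E(R) = R_f + β × MRP = 3.73% + 1.8734 × 9.49% = 21.51%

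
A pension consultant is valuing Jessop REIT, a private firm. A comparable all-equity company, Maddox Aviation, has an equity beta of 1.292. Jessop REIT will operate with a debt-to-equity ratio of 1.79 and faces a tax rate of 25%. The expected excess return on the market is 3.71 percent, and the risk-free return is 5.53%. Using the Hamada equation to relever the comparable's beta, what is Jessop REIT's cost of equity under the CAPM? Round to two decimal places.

16.76%

β_L = β_U × [1 + (1 − t)(D/E)] = 1.292 × [1 + (1 − 0.25) × 1.79]
    = 1.292 × [1 + 0.75 × 1.79] = 1.292 × 2.3425 = 3.0265
E(R) = R_f + β_L × MRP = 5.53% + 3.0265 × 3.71% = 16.76%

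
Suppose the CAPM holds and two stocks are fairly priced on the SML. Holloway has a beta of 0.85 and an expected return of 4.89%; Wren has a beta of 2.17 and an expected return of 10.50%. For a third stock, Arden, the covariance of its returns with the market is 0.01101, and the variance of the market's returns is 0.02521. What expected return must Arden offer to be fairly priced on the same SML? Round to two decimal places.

MRP = (10.50% − 4.89%) / (2.17 − 0.85) = 4.2500%
R_f = 4.89% − 0.85 × 4.2500% = 1.2775%
β_Arden = Cov / Var(R_m) = 0.01101 / 0.02521 = 0.4367
E(R_Arden) = R_f + β × MRP = 1.2775% + 0.4367 × 4.2500% = 3.13%

3.13%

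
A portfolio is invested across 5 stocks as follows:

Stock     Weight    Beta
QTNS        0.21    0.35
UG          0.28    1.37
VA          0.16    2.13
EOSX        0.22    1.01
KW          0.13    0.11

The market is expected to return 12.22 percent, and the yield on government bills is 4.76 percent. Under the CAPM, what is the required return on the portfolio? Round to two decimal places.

12.48%

β_P = Σ w_i β_i = 0.21×0.35 + 0.28×1.37 + 0.16×2.13 + 0.22×1.01 + 0.13×0.11 = 1.0344
MRP = 12.22% − 4.76% = 7.46%
E(R_P) = R_f + β_P × MRP = 4.76% + 1.0344 × 7.46% = 12.48%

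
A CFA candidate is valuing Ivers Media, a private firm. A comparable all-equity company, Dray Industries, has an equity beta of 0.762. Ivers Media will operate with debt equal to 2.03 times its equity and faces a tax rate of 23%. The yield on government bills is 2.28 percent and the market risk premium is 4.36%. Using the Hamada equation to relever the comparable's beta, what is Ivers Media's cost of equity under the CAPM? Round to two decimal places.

10.80%

β_L = β_U × [1 + (1 − t)(D/E)] = 0.762 × [1 + (1 − 0.23) × 2.03]
    = 0.762 × [1 + 0.77 × 2.03] = 0.762 × 2.5631 = 1.9531
E(R) = R_f + β_L × MRP = 2.28% + 1.9531 × 4.36% = 10.80%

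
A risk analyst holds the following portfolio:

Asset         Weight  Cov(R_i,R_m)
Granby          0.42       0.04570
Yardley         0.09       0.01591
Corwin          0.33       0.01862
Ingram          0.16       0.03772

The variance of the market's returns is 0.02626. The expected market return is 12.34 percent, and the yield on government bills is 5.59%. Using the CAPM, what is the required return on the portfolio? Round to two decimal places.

14.02%

β_Granby = 0.04570 / 0.02626 = 1.7403
β_Yardley = 0.01591 / 0.02626 = 0.6059
β_Corwin = 0.01862 / 0.02626 = 0.7091
β_Ingram = 0.03772 / 0.02626 = 1.4364
β_P = Σ w_i β_i = 0.42×1.7403 + 0.09×0.6059 + 0.33×0.7091 + 0.16×1.4364 = 1.2493
MRP = 12.34% − 5.59% = 6.75%
E(R_P) = R_f + β_P × MRP = 5.59% + 1.2493 × 6.75% = 14.02%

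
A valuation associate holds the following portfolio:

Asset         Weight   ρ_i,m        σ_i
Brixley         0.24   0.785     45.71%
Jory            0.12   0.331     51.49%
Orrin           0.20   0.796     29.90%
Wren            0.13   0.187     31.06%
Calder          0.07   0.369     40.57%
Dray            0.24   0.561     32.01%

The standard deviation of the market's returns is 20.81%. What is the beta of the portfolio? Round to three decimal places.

β_Brixley = 0.785 × 45.71% / 20.81% = 1.7243
β_Jory = 0.331 × 51.49% / 20.81% = 0.8190
β_Orrin = 0.796 × 29.90% / 20.81% = 1.1437
β_Wren = 0.187 × 31.06% / 20.81% = 0.2791
β_Calder = 0.369 × 40.57% / 20.81% = 0.7194
β_Dray = 0.561 × 32.01% / 20.81% = 0.8629
β_P = Σ w_i β_i = 0.24×1.7243 + 0.12×0.8190 + 0.20×1.1437 + 0.13×0.2791 + 0.07×0.7194 + 0.24×0.8629 = 1.0346

1.035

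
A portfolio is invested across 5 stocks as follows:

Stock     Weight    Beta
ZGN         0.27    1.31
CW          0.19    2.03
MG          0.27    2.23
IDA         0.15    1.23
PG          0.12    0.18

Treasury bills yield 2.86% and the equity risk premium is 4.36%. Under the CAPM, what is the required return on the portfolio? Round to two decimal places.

9.61%

β_P = Σ w_i β_i = 0.27×1.31 + 0.19×2.03 + 0.27×2.23 + 0.15×1.23 + 0.12×0.18 = 1.5476
E(R_P) = R_f + β_P × MRP = 2.86% + 1.5476 × 4.36% = 9.61%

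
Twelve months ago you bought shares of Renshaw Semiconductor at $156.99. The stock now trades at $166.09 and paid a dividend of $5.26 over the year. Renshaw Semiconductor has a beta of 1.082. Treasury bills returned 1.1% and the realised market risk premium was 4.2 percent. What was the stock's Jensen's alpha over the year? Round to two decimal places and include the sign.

+3.50%

Realised HPR = (P1 + D1 − P0) / P0 = (166.09 + 5.26 − 156.99) / 156.99 = 14.36 / 156.99 = 9.1471%
CAPM required = R_f + β·MRP = 1.1% + 1.082 × 4.2% = 5.6444%
α = realised − required = 9.1471% − 5.6444% = +3.50%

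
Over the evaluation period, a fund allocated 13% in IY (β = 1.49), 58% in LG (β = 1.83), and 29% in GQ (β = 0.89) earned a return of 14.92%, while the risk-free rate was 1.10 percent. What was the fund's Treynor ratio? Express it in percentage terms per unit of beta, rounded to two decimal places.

β_P = 0.13×1.49 + 0.58×1.83 + 0.29×0.89 = 1.5132
Treynor = (R_P − R_f) / β_P = (14.92% − 1.10%) / 1.5132 = 13.82% / 1.5132 = 9.13%

9.13%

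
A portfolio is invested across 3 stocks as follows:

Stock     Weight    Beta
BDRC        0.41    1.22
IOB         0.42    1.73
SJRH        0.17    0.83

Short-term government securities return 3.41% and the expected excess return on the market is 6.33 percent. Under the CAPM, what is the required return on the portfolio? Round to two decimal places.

12.07%

β_P = Σ w_i β_i = 0.41×1.22 + 0.42×1.73 + 0.17×0.83 = 1.3679
E(R_P) = R_f + β_P × MRP = 3.41% + 1.3679 × 6.33% = 12.07%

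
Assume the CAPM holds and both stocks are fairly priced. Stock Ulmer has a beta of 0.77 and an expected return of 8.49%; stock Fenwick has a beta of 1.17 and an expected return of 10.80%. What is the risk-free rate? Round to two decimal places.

Both satisfy E(R) = R_f + β·MRP, so the slope of the SML is
MRP = (10.80% − 8.49%) / (1.17 − 0.77) = 2.31% / 0.40 = 5.7750%
R_f = E(R_Ulmer) − β_Ulmer·MRP = 8.49% − 0.77 × 5.7750% = 4.0433%

4.04%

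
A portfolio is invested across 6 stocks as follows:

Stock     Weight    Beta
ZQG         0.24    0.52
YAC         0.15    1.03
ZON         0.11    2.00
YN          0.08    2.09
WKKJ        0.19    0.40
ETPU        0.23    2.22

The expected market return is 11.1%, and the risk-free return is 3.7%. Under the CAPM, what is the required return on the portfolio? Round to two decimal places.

12.97%

β_P = Σ w_i β_i = 0.24×0.52 + 0.15×1.03 + 0.11×2.00 + 0.08×2.09 + 0.19×0.40 + 0.23×2.22 = 1.2531
MRP = 11.1% − 3.7% = 7.40%
E(R_P) = R_f + β_P × MRP = 3.7% + 1.2531 × 7.4% = 12.97%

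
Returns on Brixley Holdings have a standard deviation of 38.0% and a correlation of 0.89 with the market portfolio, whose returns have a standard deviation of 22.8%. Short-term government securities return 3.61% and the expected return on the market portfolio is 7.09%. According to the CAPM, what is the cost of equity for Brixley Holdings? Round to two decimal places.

β = ρ × σ_i / σ_m = 0.89 × 38.0% / 22.8% = 1.4833
MRP = 7.09% − 3.61% = 3.48%
E(R) = 3.61% + 1.4833 × 3.48% = 8.77%

8.77%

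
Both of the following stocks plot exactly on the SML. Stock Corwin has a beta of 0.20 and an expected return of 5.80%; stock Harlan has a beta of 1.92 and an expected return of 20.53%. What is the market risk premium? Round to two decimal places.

8.56%

Both satisfy E(R) = R_f + β·MRP, so the slope of the SML is
MRP = (20.53% − 5.80%) / (1.92 − 0.20) = 14.73% / 1.72 = 8.5640%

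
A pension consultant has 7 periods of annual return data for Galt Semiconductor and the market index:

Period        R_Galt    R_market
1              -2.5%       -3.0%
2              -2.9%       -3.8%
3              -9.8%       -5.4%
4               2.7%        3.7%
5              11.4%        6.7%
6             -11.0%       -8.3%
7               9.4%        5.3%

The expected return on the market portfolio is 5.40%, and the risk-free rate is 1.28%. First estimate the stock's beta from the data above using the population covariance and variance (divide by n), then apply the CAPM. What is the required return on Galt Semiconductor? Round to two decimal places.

7.25%

Mean R_i = (-2.5 − 2.9 − 9.8 + 2.7 + 11.4 − 11.0 + 9.4) / 7 = -0.3857%
Mean R_m = (-3.0 − 3.8 − 5.4 + 3.7 + 6.7 − 8.3 + 5.3) / 7 = -0.6857%
Σ(R_i − R̄_i)(R_m − R̄_m) = 297.0786  ⇒  Cov = 297.0786 / 7 = 42.4398
Σ(R_m − R̄_m)² = 204.8686  ⇒  Var(R_m) = 204.8686 / 7 = 29.2669
β = Cov / Var(R_m) = 42.4398 / 29.2669 = 1.4501
MRP = 5.40% − 1.28% = 4.12%
E(R) = R_f + β × MRP = 1.28% + 1.4501 × 4.12% = 7.25%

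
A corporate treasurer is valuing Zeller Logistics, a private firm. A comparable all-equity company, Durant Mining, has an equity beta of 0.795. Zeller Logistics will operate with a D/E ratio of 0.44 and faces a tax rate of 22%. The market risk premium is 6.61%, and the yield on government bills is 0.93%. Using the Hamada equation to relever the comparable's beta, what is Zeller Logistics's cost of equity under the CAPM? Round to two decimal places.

β_L = β_U × [1 + (1 − t)(D/E)] = 0.795 × [1 + (1 − 0.22) × 0.44]
    = 0.795 × [1 + 0.78 × 0.44] = 0.795 × 1.3432 = 1.0678
E(R) = R_f + β_L × MRP = 0.93% + 1.0678 × 6.61% = 7.99%

7.99%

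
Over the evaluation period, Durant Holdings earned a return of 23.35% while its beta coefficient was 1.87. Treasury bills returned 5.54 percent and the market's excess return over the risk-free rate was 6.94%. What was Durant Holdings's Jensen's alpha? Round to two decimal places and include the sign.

CAPM benchmark = R_f + β(R_m − R_f) = 5.54% + 1.87 × 6.94% = 18.5178%
α = actual − benchmark = 23.35% − 18.5178% = +4.83%

+4.83%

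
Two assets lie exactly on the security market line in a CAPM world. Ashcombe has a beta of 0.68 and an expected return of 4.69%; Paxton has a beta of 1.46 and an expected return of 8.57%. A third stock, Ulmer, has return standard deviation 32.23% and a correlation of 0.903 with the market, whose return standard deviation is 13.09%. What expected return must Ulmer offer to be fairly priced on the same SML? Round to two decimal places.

MRP = (8.57% − 4.69%) / (1.46 − 0.68) = 4.9744%
R_f = 4.69% − 0.68 × 4.9744% = 1.3074%
β_Ulmer = ρ·σ_i/σ_m = 0.903 × 32.23 / 13.09 = 2.2234
E(R_Ulmer) = R_f + β × MRP = 1.3074% + 2.2234 × 4.9744% = 12.37%

12.37%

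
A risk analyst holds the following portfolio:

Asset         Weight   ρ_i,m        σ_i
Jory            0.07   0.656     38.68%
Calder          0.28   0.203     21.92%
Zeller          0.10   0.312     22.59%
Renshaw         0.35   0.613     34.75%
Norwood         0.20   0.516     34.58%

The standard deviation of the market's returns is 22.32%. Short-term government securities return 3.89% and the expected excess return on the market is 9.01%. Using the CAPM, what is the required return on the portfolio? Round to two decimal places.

β_Jory = 0.656 × 38.68% / 22.32% = 1.1368
β_Calder = 0.203 × 21.92% / 22.32% = 0.1994
β_Zeller = 0.312 × 22.59% / 22.32% = 0.3158
β_Renshaw = 0.613 × 34.75% / 22.32% = 0.9544
β_Norwood = 0.516 × 34.58% / 22.32% = 0.7994
β_P = Σ w_i β_i = 0.07×1.1368 + 0.28×0.1994 + 0.10×0.3158 + 0.35×0.9544 + 0.20×0.7994 = 0.6609
E(R_P) = R_f + β_P × MRP = 3.89% + 0.6609 × 9.01% = 9.84%

9.84%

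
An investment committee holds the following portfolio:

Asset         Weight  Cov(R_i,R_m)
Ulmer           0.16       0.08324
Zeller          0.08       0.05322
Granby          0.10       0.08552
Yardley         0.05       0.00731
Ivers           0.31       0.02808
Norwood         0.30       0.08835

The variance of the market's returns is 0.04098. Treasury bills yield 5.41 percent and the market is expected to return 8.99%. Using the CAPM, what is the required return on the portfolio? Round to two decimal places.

10.80%

β_Ulmer = 0.08324 / 0.04098 = 2.0312
β_Zeller = 0.05322 / 0.04098 = 1.2987
β_Granby = 0.08552 / 0.04098 = 2.0869
β_Yardley = 0.00731 / 0.04098 = 0.1784
β_Ivers = 0.02808 / 0.04098 = 0.6852
β_Norwood = 0.08835 / 0.04098 = 2.1559
β_P = Σ w_i β_i = 0.16×2.0312 + 0.08×1.2987 + 0.10×2.0869 + 0.05×0.1784 + 0.31×0.6852 + 0.30×2.1559 = 1.5057
MRP = 8.99% − 5.41% = 3.58%
E(R_P) = R_f + β_P × MRP = 5.41% + 1.5057 × 3.58% = 10.80%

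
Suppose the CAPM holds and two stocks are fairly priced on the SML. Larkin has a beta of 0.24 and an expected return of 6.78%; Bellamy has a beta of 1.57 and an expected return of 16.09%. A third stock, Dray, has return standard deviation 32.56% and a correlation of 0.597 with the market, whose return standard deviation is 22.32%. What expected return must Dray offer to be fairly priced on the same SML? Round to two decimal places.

MRP = (16.09% − 6.78%) / (1.57 − 0.24) = 7.0000%
R_f = 6.78% − 0.24 × 7.0000% = 5.1000%
β_Dray = ρ·σ_i/σ_m = 0.597 × 32.56 / 22.32 = 0.8709
E(R_Dray) = R_f + β × MRP = 5.1000% + 0.8709 × 7.0000% = 11.20%

11.20%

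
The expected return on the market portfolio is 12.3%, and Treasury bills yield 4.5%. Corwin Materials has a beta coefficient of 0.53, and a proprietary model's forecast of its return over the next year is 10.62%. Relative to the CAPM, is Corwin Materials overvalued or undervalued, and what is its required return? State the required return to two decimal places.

Undervalued; required return 8.63%

MRP = 12.3% − 4.5% = 7.80%
Required return = R_f + β·MRP = 4.5% + 0.53 × 7.8% = 8.63%
Forecast 10.62% > required 8.63% → the stock plots above the SML → undervalued.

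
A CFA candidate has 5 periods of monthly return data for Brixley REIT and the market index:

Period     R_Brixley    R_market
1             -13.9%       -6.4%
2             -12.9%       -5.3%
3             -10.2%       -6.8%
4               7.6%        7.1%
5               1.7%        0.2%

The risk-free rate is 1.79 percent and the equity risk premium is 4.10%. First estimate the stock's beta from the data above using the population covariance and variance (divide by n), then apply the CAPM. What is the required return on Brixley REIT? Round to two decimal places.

8.17%

Mean R_i = (-13.9 − 12.9 − 10.2 + 7.6 + 1.7) / 5 = -5.5400%
Mean R_m = (-6.4 − 5.3 − 6.8 + 7.1 + 0.2) / 5 = -2.2400%
Σ(R_i − R̄_i)(R_m − R̄_m) = 218.9420  ⇒  Cov = 218.9420 / 5 = 43.7884
Σ(R_m − R̄_m)² = 140.6520  ⇒  Var(R_m) = 140.6520 / 5 = 28.1304
β = Cov / Var(R_m) = 43.7884 / 28.1304 = 1.5566
E(R) = R_f + β × MRP = 1.79% + 1.5566 × 4.10% = 8.17%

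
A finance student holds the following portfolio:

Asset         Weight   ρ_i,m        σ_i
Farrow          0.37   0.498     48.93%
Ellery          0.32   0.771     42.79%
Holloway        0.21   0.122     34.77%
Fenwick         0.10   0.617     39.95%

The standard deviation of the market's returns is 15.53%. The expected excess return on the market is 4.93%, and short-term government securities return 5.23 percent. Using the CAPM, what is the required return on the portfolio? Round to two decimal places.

12.51%

β_Farrow = 0.498 × 48.93% / 15.53% = 1.5690
β_Ellery = 0.771 × 42.79% / 15.53% = 2.1243
β_Holloway = 0.122 × 34.77% / 15.53% = 0.2731
β_Fenwick = 0.617 × 39.95% / 15.53% = 1.5872
β_P = Σ w_i β_i = 0.37×1.5690 + 0.32×2.1243 + 0.21×0.2731 + 0.10×1.5872 = 1.4764
E(R_P) = R_f + β_P × MRP = 5.23% + 1.4764 × 4.93% = 12.51%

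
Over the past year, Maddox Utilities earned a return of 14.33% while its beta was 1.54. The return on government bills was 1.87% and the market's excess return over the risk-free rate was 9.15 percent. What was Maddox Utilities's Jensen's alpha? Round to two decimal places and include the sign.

CAPM benchmark = R_f + β(R_m − R_f) = 1.87% + 1.54 × 9.15% = 15.9610%
α = actual − benchmark = 14.33% − 15.9610% = -1.63%

-1.63%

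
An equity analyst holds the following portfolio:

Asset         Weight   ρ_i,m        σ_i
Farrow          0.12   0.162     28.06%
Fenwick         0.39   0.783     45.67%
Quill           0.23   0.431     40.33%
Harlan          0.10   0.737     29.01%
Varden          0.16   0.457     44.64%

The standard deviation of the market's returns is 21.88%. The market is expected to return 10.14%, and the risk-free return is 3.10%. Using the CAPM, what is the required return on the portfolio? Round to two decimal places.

10.79%

β_Farrow = 0.162 × 28.06% / 21.88% = 0.2078
β_Fenwick = 0.783 × 45.67% / 21.88% = 1.6344
β_Quill = 0.431 × 40.33% / 21.88% = 0.7944
β_Harlan = 0.737 × 29.01% / 21.88% = 0.9772
β_Varden = 0.457 × 44.64% / 21.88% = 0.9324
β_P = Σ w_i β_i = 0.12×0.2078 + 0.39×1.6344 + 0.23×0.7944 + 0.10×0.9772 + 0.16×0.9324 = 1.0920
MRP = 10.14% − 3.10% = 7.04%
E(R_P) = R_f + β_P × MRP = 3.10% + 1.0920 × 7.04% = 10.79%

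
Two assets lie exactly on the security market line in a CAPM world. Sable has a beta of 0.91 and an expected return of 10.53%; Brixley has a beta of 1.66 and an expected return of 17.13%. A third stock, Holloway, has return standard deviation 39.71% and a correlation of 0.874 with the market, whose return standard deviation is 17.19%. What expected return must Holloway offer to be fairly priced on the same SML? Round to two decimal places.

MRP = (17.13% − 10.53%) / (1.66 − 0.91) = 8.8000%
R_f = 10.53% − 0.91 × 8.8000% = 2.5220%
β_Holloway = ρ·σ_i/σ_m = 0.874 × 39.71 / 17.19 = 2.0190
E(R_Holloway) = R_f + β × MRP = 2.5220% + 2.0190 × 8.8000% = 20.29%

20.29%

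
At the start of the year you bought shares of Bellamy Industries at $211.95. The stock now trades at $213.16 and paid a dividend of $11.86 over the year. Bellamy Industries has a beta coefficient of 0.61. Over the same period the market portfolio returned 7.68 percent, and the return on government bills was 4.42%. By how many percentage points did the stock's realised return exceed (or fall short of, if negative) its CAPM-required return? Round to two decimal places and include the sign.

Realised HPR = (P1 + D1 − P0) / P0 = (213.16 + 11.86 − 211.95) / 211.95 = 13.07 / 211.95 = 6.1665%
MRP = 7.68% − 4.42% = 3.26%
CAPM required = R_f + β·MRP = 4.42% + 0.61 × 3.26% = 6.4086%
α = realised − required = 6.1665% − 6.4086% = -0.24%

-0.24%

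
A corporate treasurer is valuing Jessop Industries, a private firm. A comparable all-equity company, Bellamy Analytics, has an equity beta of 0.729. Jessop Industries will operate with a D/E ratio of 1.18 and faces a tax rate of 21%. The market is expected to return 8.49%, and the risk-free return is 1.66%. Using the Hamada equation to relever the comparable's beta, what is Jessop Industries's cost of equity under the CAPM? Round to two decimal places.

β_L = β_U × [1 + (1 − t)(D/E)] = 0.729 × [1 + (1 − 0.21) × 1.18]
    = 0.729 × [1 + 0.79 × 1.18] = 0.729 × 1.9322 = 1.4086
MRP = 8.49% − 1.66% = 6.83%
E(R) = R_f + β_L × MRP = 1.66% + 1.4086 × 6.83% = 11.28%

11.28%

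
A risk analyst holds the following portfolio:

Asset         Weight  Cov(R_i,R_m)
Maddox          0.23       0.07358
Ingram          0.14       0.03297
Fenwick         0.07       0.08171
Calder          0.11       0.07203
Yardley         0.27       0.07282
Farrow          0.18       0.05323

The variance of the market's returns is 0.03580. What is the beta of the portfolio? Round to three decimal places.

1.800

β_Maddox = 0.07358 / 0.03580 = 2.0553
β_Ingram = 0.03297 / 0.03580 = 0.9209
β_Fenwick = 0.08171 / 0.03580 = 2.2824
β_Calder = 0.07203 / 0.03580 = 2.0120
β_Yardley = 0.07282 / 0.03580 = 2.0341
β_Farrow = 0.05323 / 0.03580 = 1.4869
β_P = Σ w_i β_i = 0.23×2.0553 + 0.14×0.9209 + 0.07×2.2824 + 0.11×2.0120 + 0.27×2.0341 + 0.18×1.4869 = 1.7996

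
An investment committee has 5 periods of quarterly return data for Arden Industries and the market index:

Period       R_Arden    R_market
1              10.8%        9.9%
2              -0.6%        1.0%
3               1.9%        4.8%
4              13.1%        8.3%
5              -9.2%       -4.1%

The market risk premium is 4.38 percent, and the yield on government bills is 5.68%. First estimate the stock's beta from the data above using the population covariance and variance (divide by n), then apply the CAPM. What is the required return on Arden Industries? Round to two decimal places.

12.43%

Mean R_i = (10.8 − 0.6 + 1.9 + 13.1 − 9.2) / 5 = 3.2000%
Mean R_m = (9.9 + 1.0 + 4.8 + 8.3 − 4.1) / 5 = 3.9800%
Σ(R_i − R̄_i)(R_m − R̄_m) = 198.2100  ⇒  Cov = 198.2100 / 5 = 39.6420
Σ(R_m − R̄_m)² = 128.5480  ⇒  Var(R_m) = 128.5480 / 5 = 25.7096
β = Cov / Var(R_m) = 39.6420 / 25.7096 = 1.5419
E(R) = R_f + β × MRP = 5.68% + 1.5419 × 4.38% = 12.43%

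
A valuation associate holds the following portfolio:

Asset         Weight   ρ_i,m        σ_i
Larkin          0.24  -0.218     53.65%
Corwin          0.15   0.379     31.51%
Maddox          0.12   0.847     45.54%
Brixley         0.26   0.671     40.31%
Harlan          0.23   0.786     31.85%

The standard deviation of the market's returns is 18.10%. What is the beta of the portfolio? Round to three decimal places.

0.906

β_Larkin = -0.218 × 53.65% / 18.10% = -0.6462
β_Corwin = 0.379 × 31.51% / 18.10% = 0.6598
β_Maddox = 0.847 × 45.54% / 18.10% = 2.1311
β_Brixley = 0.671 × 40.31% / 18.10% = 1.4944
β_Harlan = 0.786 × 31.85% / 18.10% = 1.3831
β_P = Σ w_i β_i = 0.24×-0.6462 + 0.15×0.6598 + 0.12×2.1311 + 0.26×1.4944 + 0.23×1.3831 = 0.9063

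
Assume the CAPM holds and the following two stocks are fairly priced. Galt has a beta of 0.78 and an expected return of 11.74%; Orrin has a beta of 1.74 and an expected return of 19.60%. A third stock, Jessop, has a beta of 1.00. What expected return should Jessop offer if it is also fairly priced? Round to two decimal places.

13.54%

MRP (SML slope) = (19.60% − 11.74%) / (1.74 − 0.78) = 7.86% / 0.96 = 8.1875%
R_f (intercept) = 11.74% − 0.78 × 8.1875% = 5.3538%
E(R_Jessop) = R_f + β × MRP = 5.3538% + 1.00 × 8.1875% = 13.54%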